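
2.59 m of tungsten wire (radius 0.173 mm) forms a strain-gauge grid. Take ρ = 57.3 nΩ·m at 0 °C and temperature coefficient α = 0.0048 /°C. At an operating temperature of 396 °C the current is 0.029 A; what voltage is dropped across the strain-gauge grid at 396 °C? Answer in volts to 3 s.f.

0.133 V

ρ = 57.3 nΩ·m = 5.73×10^-8 Ω·m
A = πr² = π(1.7300e-04 m)² = 9.402e-08 m²
R₍0₎ = ρL/A = (5.73×10^-8)(2.59)/(9.402e-08) = 1.578 Ω
R₍396₎ = R₍0₎(1 + αΔT) = 1.578 × (1 + 0.0048×396) = 4.579 Ω
V = IR = 0.029 × 4.579 = 0.133 V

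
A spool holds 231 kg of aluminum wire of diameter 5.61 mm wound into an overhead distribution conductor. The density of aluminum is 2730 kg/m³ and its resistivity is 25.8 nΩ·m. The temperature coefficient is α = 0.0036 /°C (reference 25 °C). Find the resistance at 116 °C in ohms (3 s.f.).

4.74 Ω

ρ = 25.8 nΩ·m = 2.58×10^-8 Ω·m
A = π(d/2)² = π(2.8050e-03 m)² = 2.4718e-05 m²
L = m/(density·A) = 231/(2730×2.4718e-05) = 3423 m
R = ρL/A = (2.58×10^-8)(3423)/(2.4718e-05) = 3.573 Ω
R(116 °C) = 3.573 × (1 + 0.0036×91) = 4.74 Ω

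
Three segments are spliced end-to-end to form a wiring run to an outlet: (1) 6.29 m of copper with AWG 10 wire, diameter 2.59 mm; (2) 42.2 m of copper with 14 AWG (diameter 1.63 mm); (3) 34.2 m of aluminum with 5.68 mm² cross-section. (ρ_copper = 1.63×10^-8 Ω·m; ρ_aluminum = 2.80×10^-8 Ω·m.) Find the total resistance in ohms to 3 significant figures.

Seg 1: A = π(2.59/2 mm)² = π(1.2950e-03 m)² = 5.269e-06 m²
R_1 = (1.63×10^-8)(6.29)/(5.269e-06) = 0.01946 Ω
Seg 2: A = π(1.63/2 mm)² = π(8.1500e-04 m)² = 2.087e-06 m²
R_2 = (1.63×10^-8)(42.2)/(2.087e-06) = 0.3296 Ω
Seg 3: A = 5.68 mm² = 5.680e-06 m²
R_3 = (2.80×10^-8)(34.2)/(5.680e-06) = 0.1686 Ω
R_total = R_1 + R_2 + R_3 = 0.518 Ω

0.518 Ω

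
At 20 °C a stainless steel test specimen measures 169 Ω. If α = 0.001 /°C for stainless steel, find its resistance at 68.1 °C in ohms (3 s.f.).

ΔT = 68.1 − 20 = 48.1 °C
R = R₀(1 + αΔT) = 169 × (1 + 0.001×48.1) = 169 × 1.048 = 177 Ω

177 Ω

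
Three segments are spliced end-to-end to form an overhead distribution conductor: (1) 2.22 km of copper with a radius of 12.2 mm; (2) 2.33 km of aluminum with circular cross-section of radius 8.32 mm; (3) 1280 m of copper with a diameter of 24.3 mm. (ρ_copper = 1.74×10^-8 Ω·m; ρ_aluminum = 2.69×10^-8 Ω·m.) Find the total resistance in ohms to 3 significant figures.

0.419 Ω

Seg 1: A = πr² = π(1.2200e-02 m)² = 4.676e-04 m²
R_1 = (1.74×10^-8)(2220)/(4.676e-04) = 0.08261 Ω
Seg 2: A = πr² = π(8.3200e-03 m)² = 2.175e-04 m²
R_2 = (2.69×10^-8)(2330)/(2.175e-04) = 0.2882 Ω
Seg 3: A = π(d/2)² = π(1.2150e-02 m)² = 4.638e-04 m²
R_3 = (1.74×10^-8)(1280)/(4.638e-04) = 0.04802 Ω
R_total = R_1 + R_2 + R_3 = 0.419 Ω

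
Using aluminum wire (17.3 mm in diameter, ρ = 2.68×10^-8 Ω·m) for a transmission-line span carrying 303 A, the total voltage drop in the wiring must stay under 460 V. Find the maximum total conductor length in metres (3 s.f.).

13300 m

A = π(d/2)² = π(8.6500e-03 m)² = 2.351e-04 m²
L_max = V_max·A/(1·ρI) = (460)(2.351e-04)/(2.68×10^-8×303) = 13300 m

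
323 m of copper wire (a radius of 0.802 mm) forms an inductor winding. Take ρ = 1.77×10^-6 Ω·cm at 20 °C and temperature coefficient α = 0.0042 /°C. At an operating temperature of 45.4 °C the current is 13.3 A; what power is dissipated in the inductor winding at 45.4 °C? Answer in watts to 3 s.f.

ρ = 1.77×10^-6 Ω·cm = 1.77×10^-8 Ω·m
A = πr² = π(8.0200e-04 m)² = 2.021e-06 m²
R₍20₎ = ρL/A = (1.77×10^-8)(323)/(2.021e-06) = 2.829 Ω
R₍45.4₎ = R₍20₎(1 + αΔT) = 2.829 × (1 + 0.0042×25.4) = 3.131 Ω
P = I²R = (13.3)² × 3.131 = 554 W

554 W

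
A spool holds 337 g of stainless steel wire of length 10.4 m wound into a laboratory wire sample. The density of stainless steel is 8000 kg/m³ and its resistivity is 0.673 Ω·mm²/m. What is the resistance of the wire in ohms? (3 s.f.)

1.73 Ω

ρ = 0.673 Ω·mm²/m = 6.73×10^-7 Ω·m
A = m/(density·L) = 0.337/(8000×10.4) = 4.0505e-06 m²
R = ρL/A = (6.73×10^-7)(10.4)/(4.0505e-06) = 1.73 Ω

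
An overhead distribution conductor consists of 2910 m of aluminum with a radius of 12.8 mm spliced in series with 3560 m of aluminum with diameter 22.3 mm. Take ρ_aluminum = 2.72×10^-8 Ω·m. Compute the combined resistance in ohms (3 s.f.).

0.402 Ω

Segment 1: A = πr² = π(1.2800e-02 m)² = 5.147e-04 m²
R₁ = ρL/A = (2.72×10^-8)(2910)/(5.147e-04) = 0.1538 Ω
Segment 2: A = π(d/2)² = π(1.1150e-02 m)² = 3.906e-04 m²
R₂ = (2.72×10^-8)(3560)/(3.906e-04) = 0.2479 Ω
R = R₁ + R₂ = 0.402 Ω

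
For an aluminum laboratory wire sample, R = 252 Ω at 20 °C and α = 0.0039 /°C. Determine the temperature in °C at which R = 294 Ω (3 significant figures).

R = R₀(1 + α(T − T₀)) ⇒ T = T₀ + (R/R₀ − 1)/α
T = 20 + (294/252 − 1)/0.0039 = 20 + (0.1667)/0.0039 = 62.7 °C

62.7 °C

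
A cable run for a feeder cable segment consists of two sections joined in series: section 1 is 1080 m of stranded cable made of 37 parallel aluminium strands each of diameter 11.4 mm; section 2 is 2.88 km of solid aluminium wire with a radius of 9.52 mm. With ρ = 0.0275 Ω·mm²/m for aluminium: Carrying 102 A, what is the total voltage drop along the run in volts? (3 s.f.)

ρ = 0.0275 Ω·mm²/m = 2.75×10^-8 Ω·m
Section 1: A_strand = π(5.7000e-03)² = 1.021e-04 m²; R₁ = ρL/(N·A_s) = (2.75×10^-8)(1080)/(37×1.021e-04) = 0.007864 Ω
Section 2: A = πr² = π(9.5200e-03 m)² = 2.847e-04 m²
R₂ = (2.75×10^-8)(2880)/(2.847e-04) = 0.2782 Ω
R = R₁ + R₂ = 0.286 Ω
V = IR = 102 × 0.286 = 29.2 V

29.2 V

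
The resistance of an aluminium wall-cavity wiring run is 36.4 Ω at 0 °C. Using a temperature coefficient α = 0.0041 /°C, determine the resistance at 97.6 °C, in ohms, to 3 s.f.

ΔT = 97.6 − 0 = 97.6 °C
R = R₀(1 + αΔT) = 36.4 × (1 + 0.0041×97.6) = 36.4 × 1.4 = 51.0 Ω

51.0 Ω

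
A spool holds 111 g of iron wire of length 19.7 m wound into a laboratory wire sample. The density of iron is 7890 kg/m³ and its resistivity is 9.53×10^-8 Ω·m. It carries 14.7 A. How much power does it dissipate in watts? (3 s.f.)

568 W

A = m/(density·L) = 0.111/(7890×19.7) = 7.1413e-07 m²
R = ρL/A = (9.53×10^-8)(19.7)/(7.1413e-07) = 2.629 Ω
P = I²R = (14.7)² × 2.629 = 568 W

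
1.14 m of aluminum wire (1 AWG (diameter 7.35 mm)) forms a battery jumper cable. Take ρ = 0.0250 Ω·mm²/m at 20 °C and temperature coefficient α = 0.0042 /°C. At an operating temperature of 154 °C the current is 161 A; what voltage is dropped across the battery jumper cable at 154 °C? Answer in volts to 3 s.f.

0.169 V

ρ = 0.0250 Ω·mm²/m = 2.50×10^-8 Ω·m
A = π(7.35/2 mm)² = π(3.6750e-03 m)² = 4.243e-05 m²
R₍20₎ = ρL/A = (2.50×10^-8)(1.14)/(4.243e-05) = 6.717×10^-4 Ω
R₍154₎ = R₍20₎(1 + αΔT) = 6.717×10^-4 × (1 + 0.0042×134) = 0.00105 Ω
V = IR = 161 × 0.00105 = 0.169 V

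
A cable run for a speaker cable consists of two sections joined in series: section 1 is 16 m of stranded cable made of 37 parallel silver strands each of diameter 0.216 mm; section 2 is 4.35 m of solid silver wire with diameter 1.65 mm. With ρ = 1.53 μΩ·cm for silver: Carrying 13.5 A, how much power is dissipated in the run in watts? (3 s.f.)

38.6 W

ρ = 1.53 μΩ·cm = 1.53×10^-8 Ω·m
Section 1: A_strand = π(1.0800e-04)² = 3.664e-08 m²; R₁ = ρL/(N·A_s) = (1.53×10^-8)(16)/(37×3.664e-08) = 0.1806 Ω
Section 2: A = π(d/2)² = π(8.2500e-04 m)² = 2.138e-06 m²
R₂ = (1.53×10^-8)(4.35)/(2.138e-06) = 0.03113 Ω
R = R₁ + R₂ = 0.2117 Ω
P = I²R = (13.5)² × 0.2117 = 38.6 W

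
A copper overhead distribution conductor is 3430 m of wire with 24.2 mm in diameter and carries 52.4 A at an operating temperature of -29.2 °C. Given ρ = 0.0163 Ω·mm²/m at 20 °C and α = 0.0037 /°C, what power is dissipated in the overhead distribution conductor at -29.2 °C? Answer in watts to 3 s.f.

273 W

ρ = 0.0163 Ω·mm²/m = 1.63×10^-8 Ω·m
A = π(d/2)² = π(1.2100e-02 m)² = 4.600e-04 m²
R₍20₎ = ρL/A = (1.63×10^-8)(3430)/(4.600e-04) = 0.1216 Ω
R₍-29.2₎ = R₍20₎(1 + αΔT) = 0.1216 × (1 + 0.0037×-49.2) = 0.09942 Ω
P = I²R = (52.4)² × 0.09942 = 273 W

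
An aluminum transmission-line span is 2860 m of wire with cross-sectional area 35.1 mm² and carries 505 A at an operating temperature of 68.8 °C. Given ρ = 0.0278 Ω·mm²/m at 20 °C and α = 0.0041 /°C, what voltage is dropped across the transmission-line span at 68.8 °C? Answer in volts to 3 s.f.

1370 V

ρ = 0.0278 Ω·mm²/m = 2.78×10^-8 Ω·m
A = 35.1 mm² = 3.510e-05 m²
R₍20₎ = ρL/A = (2.78×10^-8)(2860)/(3.510e-05) = 2.265 Ω
R₍68.8₎ = R₍20₎(1 + αΔT) = 2.265 × (1 + 0.0041×48.8) = 2.718 Ω
V = IR = 505 × 2.718 = 1370 V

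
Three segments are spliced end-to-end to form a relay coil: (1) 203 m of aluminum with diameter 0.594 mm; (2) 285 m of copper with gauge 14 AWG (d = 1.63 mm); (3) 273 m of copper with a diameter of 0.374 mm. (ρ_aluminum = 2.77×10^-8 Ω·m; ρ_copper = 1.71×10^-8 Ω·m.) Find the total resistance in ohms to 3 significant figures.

65.1 Ω

Seg 1: A = π(d/2)² = π(2.9700e-04 m)² = 2.771e-07 m²
R_1 = (2.77×10^-8)(203)/(2.771e-07) = 20.29 Ω
Seg 2: A = π(1.63/2 mm)² = π(8.1500e-04 m)² = 2.087e-06 m²
R_2 = (1.71×10^-8)(285)/(2.087e-06) = 2.335 Ω
Seg 3: A = π(d/2)² = π(1.8700e-04 m)² = 1.099e-07 m²
R_3 = (1.71×10^-8)(273)/(1.099e-07) = 42.49 Ω
R_total = R_1 + R_2 + R_3 = 65.1 Ω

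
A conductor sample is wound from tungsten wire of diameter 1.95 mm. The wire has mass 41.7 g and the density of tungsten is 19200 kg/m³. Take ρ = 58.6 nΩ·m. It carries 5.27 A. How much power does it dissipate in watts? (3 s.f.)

ρ = 58.6 nΩ·m = 5.86×10^-8 Ω·m
A = π(d/2)² = π(9.7500e-04 m)² = 2.9865e-06 m²
L = m/(density·A) = 0.0417/(19200×2.9865e-06) = 0.7272 m
R = ρL/A = (5.86×10^-8)(0.7272)/(2.9865e-06) = 0.01427 Ω
P = I²R = (5.27)² × 0.01427 = 0.396 W

0.396 W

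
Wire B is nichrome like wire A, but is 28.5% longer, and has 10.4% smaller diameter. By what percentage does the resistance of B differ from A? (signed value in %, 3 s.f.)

60.1%

R ∝ L/d², so R_B/R_A = (1 + 28.5/100) × (1 − 10.4/100)⁻²
= 1.285 × 1.246 = 1.601
(R_B − R_A)/R_A = 1.601 − 1 = 60.1%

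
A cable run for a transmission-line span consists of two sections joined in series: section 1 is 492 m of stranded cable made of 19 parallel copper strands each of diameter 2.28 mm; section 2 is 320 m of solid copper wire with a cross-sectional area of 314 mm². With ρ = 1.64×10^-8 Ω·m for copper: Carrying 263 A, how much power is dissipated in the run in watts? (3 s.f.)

Section 1: A_strand = π(1.1400e-03)² = 4.083e-06 m²; R₁ = ρL/(N·A_s) = (1.64×10^-8)(492)/(19×4.083e-06) = 0.104 Ω
Section 2: A = 314 mm² = 3.140e-04 m²
R₂ = (1.64×10^-8)(320)/(3.140e-04) = 0.01671 Ω
R = R₁ + R₂ = 0.1207 Ω
P = I²R = (263)² × 0.1207 = 8350 W

8350 W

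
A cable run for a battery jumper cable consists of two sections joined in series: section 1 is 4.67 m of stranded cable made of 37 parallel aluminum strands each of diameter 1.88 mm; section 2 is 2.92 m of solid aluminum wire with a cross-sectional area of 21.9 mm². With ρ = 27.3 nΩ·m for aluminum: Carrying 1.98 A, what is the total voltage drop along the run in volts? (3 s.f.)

ρ = 27.3 nΩ·m = 2.73×10^-8 Ω·m
Section 1: A_strand = π(9.4000e-04)² = 2.776e-06 m²; R₁ = ρL/(N·A_s) = (2.73×10^-8)(4.67)/(37×2.776e-06) = 0.001241 Ω
Section 2: A = 21.9 mm² = 2.190e-05 m²
R₂ = (2.73×10^-8)(2.92)/(2.190e-05) = 0.00364 Ω
R = R₁ + R₂ = 0.004881 Ω
V = IR = 1.98 × 0.004881 = 0.00966 V

0.00966 V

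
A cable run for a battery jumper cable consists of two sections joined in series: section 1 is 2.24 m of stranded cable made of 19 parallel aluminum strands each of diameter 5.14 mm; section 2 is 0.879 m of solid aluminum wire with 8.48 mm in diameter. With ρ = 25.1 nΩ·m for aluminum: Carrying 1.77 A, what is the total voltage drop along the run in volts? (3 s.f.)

ρ = 25.1 nΩ·m = 2.51×10^-8 Ω·m
Section 1: A_strand = π(2.5700e-03)² = 2.075e-05 m²; R₁ = ρL/(N·A_s) = (2.51×10^-8)(2.24)/(19×2.075e-05) = 1.426×10^-4 Ω
Section 2: A = π(d/2)² = π(4.2400e-03 m)² = 5.648e-05 m²
R₂ = (2.51×10^-8)(0.879)/(5.648e-05) = 3.906×10^-4 Ω
R = R₁ + R₂ = 5.333×10^-4 Ω
V = IR = 1.77 × 5.333×10^-4 = 9.44×10^-4 V

9.44×10^-4 V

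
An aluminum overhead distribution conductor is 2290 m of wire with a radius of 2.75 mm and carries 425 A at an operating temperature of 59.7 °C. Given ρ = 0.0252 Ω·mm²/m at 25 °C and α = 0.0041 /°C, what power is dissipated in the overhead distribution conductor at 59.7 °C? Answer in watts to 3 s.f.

ρ = 0.0252 Ω·mm²/m = 2.52×10^-8 Ω·m
A = πr² = π(2.7500e-03 m)² = 2.376e-05 m²
R₍25₎ = ρL/A = (2.52×10^-8)(2290)/(2.376e-05) = 2.429 Ω
R₍59.7₎ = R₍25₎(1 + αΔT) = 2.429 × (1 + 0.0041×34.7) = 2.775 Ω
P = I²R = (425)² × 2.775 = 5.01×10^5 W

5.01×10^5 W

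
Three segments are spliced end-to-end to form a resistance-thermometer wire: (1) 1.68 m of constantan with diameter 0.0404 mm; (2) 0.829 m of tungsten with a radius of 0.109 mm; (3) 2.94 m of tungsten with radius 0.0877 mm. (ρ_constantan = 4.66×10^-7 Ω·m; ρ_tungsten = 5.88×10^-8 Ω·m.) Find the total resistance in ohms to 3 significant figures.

Seg 1: A = π(d/2)² = π(2.0200e-05 m)² = 1.282e-09 m²
R_1 = (4.66×10^-7)(1.68)/(1.282e-09) = 610.7 Ω
Seg 2: A = πr² = π(1.0900e-04 m)² = 3.733e-08 m²
R_2 = (5.88×10^-8)(0.829)/(3.733e-08) = 1.306 Ω
Seg 3: A = πr² = π(8.7700e-05 m)² = 2.416e-08 m²
R_3 = (5.88×10^-8)(2.94)/(2.416e-08) = 7.154 Ω
R_total = R_1 + R_2 + R_3 = 619 Ω

619 Ω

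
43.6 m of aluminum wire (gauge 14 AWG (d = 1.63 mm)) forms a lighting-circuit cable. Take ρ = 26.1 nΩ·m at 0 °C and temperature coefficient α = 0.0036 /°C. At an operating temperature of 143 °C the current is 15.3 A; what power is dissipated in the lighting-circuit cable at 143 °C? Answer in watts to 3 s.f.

193 W

ρ = 26.1 nΩ·m = 2.61×10^-8 Ω·m
A = π(1.63/2 mm)² = π(8.1500e-04 m)² = 2.087e-06 m²
R₍0₎ = ρL/A = (2.61×10^-8)(43.6)/(2.087e-06) = 0.5453 Ω
R₍143₎ = R₍0₎(1 + αΔT) = 0.5453 × (1 + 0.0036×143) = 0.8261 Ω
P = I²R = (15.3)² × 0.8261 = 193 W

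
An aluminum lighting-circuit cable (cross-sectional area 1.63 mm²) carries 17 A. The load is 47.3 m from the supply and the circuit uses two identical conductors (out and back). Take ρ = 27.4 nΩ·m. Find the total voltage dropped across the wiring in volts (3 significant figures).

ρ = 27.4 nΩ·m = 2.74×10^-8 Ω·m
A = 1.63 mm² = 1.630e-06 m²
Total conductor length (both ways) L = 2 × 47.3 = 94.6 m
R = ρL/A = (2.74×10^-8)(94.6)/(1.630e-06) = 1.59 Ω
V = IR = 17 × 1.59 = 27.0 V

27.0 V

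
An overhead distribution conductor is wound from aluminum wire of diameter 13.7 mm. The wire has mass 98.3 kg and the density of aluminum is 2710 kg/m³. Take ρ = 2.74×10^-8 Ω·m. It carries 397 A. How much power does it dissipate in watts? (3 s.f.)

A = π(d/2)² = π(6.8500e-03 m)² = 1.4741e-04 m²
L = m/(density·A) = 98.3/(2710×1.4741e-04) = 246.1 m
R = ρL/A = (2.74×10^-8)(246.1)/(1.4741e-04) = 0.04574 Ω
P = I²R = (397)² × 0.04574 = 7210 W

7210 W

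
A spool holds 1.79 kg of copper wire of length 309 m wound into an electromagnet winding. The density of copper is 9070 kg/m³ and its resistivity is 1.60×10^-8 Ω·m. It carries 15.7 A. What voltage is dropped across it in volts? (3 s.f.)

A = m/(density·L) = 1.79/(9070×309) = 6.3869e-07 m²
R = ρL/A = (1.60×10^-8)(309)/(6.3869e-07) = 7.741 Ω
V = IR = 15.7 × 7.741 = 122 V

122 V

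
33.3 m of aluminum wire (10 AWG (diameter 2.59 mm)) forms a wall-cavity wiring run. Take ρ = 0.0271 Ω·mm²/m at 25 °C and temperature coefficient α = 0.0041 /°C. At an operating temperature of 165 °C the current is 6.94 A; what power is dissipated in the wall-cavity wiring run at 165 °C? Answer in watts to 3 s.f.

ρ = 0.0271 Ω·mm²/m = 2.71×10^-8 Ω·m
A = π(2.59/2 mm)² = π(1.2950e-03 m)² = 5.269e-06 m²
R₍25₎ = ρL/A = (2.71×10^-8)(33.3)/(5.269e-06) = 0.1713 Ω
R₍165₎ = R₍25₎(1 + αΔT) = 0.1713 × (1 + 0.0041×140) = 0.2696 Ω
P = I²R = (6.94)² × 0.2696 = 13.0 W

13.0 W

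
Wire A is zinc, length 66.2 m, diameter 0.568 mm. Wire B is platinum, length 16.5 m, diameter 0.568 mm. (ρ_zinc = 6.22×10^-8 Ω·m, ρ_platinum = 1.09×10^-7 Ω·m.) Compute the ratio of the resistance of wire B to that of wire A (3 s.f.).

R ∝ ρL/d², so R_B/R_A = (ρ_B/ρ_A) × (L_B/L_A)
= (1.09×10^-7/6.22×10^-8) × (16.5/66.2) = 0.437

0.437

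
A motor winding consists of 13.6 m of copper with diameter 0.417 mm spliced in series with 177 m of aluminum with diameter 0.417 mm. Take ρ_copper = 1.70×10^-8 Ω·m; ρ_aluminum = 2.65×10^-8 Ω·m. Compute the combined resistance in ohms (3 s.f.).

36.0 Ω

Segment 1: A = π(d/2)² = π(2.0850e-04 m)² = 1.366e-07 m²
R₁ = ρL/A = (1.70×10^-8)(13.6)/(1.366e-07) = 1.693 Ω
R₂ = (2.65×10^-8)(177)/(1.366e-07) = 34.34 Ω
R = R₁ + R₂ = 36.0 Ω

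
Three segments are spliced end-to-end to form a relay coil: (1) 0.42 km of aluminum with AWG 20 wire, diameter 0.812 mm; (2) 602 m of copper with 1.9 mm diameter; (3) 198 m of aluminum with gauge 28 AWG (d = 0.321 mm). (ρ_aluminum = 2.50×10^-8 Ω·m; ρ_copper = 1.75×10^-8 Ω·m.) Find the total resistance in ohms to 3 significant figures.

Seg 1: A = π(0.812/2 mm)² = π(4.0600e-04 m)² = 5.178e-07 m²
R_1 = (2.50×10^-8)(420)/(5.178e-07) = 20.28 Ω
Seg 2: A = π(d/2)² = π(9.5000e-04 m)² = 2.835e-06 m²
R_2 = (1.75×10^-8)(602)/(2.835e-06) = 3.716 Ω
Seg 3: A = π(0.321/2 mm)² = π(1.6050e-04 m)² = 8.093e-08 m²
R_3 = (2.50×10^-8)(198)/(8.093e-08) = 61.17 Ω
R_total = R_1 + R_2 + R_3 = 85.2 Ω

85.2 Ω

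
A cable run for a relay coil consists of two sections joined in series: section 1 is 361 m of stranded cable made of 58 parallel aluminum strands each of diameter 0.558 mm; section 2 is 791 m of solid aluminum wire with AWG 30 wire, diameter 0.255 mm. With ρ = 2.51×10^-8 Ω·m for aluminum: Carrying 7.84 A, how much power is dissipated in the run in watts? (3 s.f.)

23900 W

Section 1: A_strand = π(2.7900e-04)² = 2.445e-07 m²; R₁ = ρL/(N·A_s) = (2.51×10^-8)(361)/(58×2.445e-07) = 0.6388 Ω
Section 2: A = π(0.255/2 mm)² = π(1.2750e-04 m)² = 5.107e-08 m²
R₂ = (2.51×10^-8)(791)/(5.107e-08) = 388.8 Ω
R = R₁ + R₂ = 389.4 Ω
P = I²R = (7.84)² × 389.4 = 23900 W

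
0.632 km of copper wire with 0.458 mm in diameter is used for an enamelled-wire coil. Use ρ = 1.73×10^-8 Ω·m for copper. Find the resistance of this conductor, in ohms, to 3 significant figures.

A = π(d/2)² = π(2.2900e-04 m)² = 1.647e-07 m²
R = ρL/A = (1.73×10^-8)(632 m)/(1.647e-07 m²) = 66.4 Ω

66.4 Ω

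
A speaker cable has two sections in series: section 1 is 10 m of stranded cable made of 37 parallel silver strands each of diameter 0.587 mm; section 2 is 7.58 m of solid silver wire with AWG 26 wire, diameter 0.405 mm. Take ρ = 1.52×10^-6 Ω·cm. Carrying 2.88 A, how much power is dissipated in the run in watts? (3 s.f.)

7.54 W

ρ = 1.52×10^-6 Ω·cm = 1.52×10^-8 Ω·m
Section 1: A_strand = π(2.9350e-04)² = 2.706e-07 m²; R₁ = ρL/(N·A_s) = (1.52×10^-8)(10)/(37×2.706e-07) = 0.01518 Ω
Section 2: A = π(0.405/2 mm)² = π(2.0250e-04 m)² = 1.288e-07 m²
R₂ = (1.52×10^-8)(7.58)/(1.288e-07) = 0.8944 Ω
R = R₁ + R₂ = 0.9095 Ω
P = I²R = (2.88)² × 0.9095 = 7.54 W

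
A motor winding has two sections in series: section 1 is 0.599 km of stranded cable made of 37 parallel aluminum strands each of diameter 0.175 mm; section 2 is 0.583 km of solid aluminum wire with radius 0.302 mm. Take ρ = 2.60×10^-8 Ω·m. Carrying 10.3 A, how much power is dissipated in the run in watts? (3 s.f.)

Section 1: A_strand = π(8.7500e-05)² = 2.405e-08 m²; R₁ = ρL/(N·A_s) = (2.60×10^-8)(599)/(37×2.405e-08) = 17.5 Ω
Section 2: A = πr² = π(3.0200e-04 m)² = 2.865e-07 m²
R₂ = (2.60×10^-8)(583)/(2.865e-07) = 52.9 Ω
R = R₁ + R₂ = 70.4 Ω
P = I²R = (10.3)² × 70.4 = 7470 W

7470 W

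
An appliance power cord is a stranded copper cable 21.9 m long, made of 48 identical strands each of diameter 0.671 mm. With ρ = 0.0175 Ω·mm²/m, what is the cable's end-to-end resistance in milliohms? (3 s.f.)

ρ = 0.0175 Ω·mm²/m = 1.75×10^-8 Ω·m
A_strand = π(3.3550e-04 m)² = 3.536e-07 m²
R_strand = ρL/A = (1.75×10^-8)(21.9)/(3.536e-07) = 1.084 Ω
R_total = R_strand/N = 1.084/48 = 22.6 mΩ

22.6 mΩ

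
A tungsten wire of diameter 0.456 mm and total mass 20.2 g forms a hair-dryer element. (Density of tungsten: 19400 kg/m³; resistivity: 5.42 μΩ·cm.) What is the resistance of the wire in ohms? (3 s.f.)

2.12 Ω

ρ = 5.42 μΩ·cm = 5.42×10^-8 Ω·m
A = π(d/2)² = π(2.2800e-04 m)² = 1.6331e-07 m²
L = m/(density·A) = 0.0202/(19400×1.6331e-07) = 6.376 m
R = ρL/A = (5.42×10^-8)(6.376)/(1.6331e-07) = 2.12 Ω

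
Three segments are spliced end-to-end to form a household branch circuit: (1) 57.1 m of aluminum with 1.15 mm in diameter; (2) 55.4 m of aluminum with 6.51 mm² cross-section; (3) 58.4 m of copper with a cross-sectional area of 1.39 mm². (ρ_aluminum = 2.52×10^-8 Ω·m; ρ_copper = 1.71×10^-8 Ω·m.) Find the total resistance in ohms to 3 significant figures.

2.32 Ω

Seg 1: A = π(d/2)² = π(5.7500e-04 m)² = 1.039e-06 m²
R_1 = (2.52×10^-8)(57.1)/(1.039e-06) = 1.385 Ω
Seg 2: A = 6.51 mm² = 6.510e-06 m²
R_2 = (2.52×10^-8)(55.4)/(6.510e-06) = 0.2145 Ω
Seg 3: A = 1.39 mm² = 1.390e-06 m²
R_3 = (1.71×10^-8)(58.4)/(1.390e-06) = 0.7184 Ω
R_total = R_1 + R_2 + R_3 = 2.32 Ω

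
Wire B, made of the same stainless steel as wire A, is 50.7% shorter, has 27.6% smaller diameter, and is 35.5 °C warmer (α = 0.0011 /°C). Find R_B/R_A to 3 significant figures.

R ∝ ρL/d² with ρ ∝ (1+αΔT), so R_B/R_A = (1 − 50.7/100) × (1 − 27.6/100)⁻² × (1 + 0.0011×35.5)
= 0.493 × 1.908 × 1.039 = 0.977

0.977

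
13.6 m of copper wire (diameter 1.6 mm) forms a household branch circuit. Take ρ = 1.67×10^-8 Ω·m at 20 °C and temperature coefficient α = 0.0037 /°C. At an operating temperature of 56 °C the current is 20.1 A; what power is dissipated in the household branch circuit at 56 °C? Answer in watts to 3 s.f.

51.7 W

A = π(d/2)² = π(8.0000e-04 m)² = 2.011e-06 m²
R₍20₎ = ρL/A = (1.67×10^-8)(13.6)/(2.011e-06) = 0.113 Ω
R₍56₎ = R₍20₎(1 + αΔT) = 0.113 × (1 + 0.0037×36) = 0.128 Ω
P = I²R = (20.1)² × 0.128 = 51.7 W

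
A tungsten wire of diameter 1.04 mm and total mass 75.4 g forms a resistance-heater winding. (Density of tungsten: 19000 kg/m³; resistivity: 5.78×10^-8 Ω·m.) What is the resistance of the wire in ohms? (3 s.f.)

0.318 Ω

A = π(d/2)² = π(5.2000e-04 m)² = 8.4949e-07 m²
L = m/(density·A) = 0.0754/(19000×8.4949e-07) = 4.672 m
R = ρL/A = (5.78×10^-8)(4.672)/(8.4949e-07) = 0.318 Ω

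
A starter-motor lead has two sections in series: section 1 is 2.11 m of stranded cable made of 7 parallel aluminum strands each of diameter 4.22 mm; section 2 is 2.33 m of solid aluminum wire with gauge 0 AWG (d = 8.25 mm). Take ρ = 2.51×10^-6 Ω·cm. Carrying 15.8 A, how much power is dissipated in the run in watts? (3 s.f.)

0.408 W

ρ = 2.51×10^-6 Ω·cm = 2.51×10^-8 Ω·m
Section 1: A_strand = π(2.1100e-03)² = 1.399e-05 m²; R₁ = ρL/(N·A_s) = (2.51×10^-8)(2.11)/(7×1.399e-05) = 5.409×10^-4 Ω
Section 2: A = π(8.25/2 mm)² = π(4.1250e-03 m)² = 5.346e-05 m²
R₂ = (2.51×10^-8)(2.33)/(5.346e-05) = 0.001094 Ω
R = R₁ + R₂ = 0.001635 Ω
P = I²R = (15.8)² × 0.001635 = 0.408 W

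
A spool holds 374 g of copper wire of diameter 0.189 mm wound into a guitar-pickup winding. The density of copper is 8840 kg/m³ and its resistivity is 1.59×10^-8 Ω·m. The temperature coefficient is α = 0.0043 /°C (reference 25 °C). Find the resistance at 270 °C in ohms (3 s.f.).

A = π(d/2)² = π(9.4500e-05 m)² = 2.8055e-08 m²
L = m/(density·A) = 0.374/(8840×2.8055e-08) = 1508 m
R = ρL/A = (1.59×10^-8)(1508)/(2.8055e-08) = 854.7 Ω
R(270 °C) = 854.7 × (1 + 0.0043×245) = 1760 Ω

1760 Ω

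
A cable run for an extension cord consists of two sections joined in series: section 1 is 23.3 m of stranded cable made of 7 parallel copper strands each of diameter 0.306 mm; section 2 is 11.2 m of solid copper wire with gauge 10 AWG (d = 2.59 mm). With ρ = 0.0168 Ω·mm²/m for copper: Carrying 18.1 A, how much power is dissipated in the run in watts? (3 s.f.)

ρ = 0.0168 Ω·mm²/m = 1.68×10^-8 Ω·m
Section 1: A_strand = π(1.5300e-04)² = 7.354e-08 m²; R₁ = ρL/(N·A_s) = (1.68×10^-8)(23.3)/(7×7.354e-08) = 0.7604 Ω
Section 2: A = π(2.59/2 mm)² = π(1.2950e-03 m)² = 5.269e-06 m²
R₂ = (1.68×10^-8)(11.2)/(5.269e-06) = 0.03571 Ω
R = R₁ + R₂ = 0.7961 Ω
P = I²R = (18.1)² × 0.7961 = 261 W

261 W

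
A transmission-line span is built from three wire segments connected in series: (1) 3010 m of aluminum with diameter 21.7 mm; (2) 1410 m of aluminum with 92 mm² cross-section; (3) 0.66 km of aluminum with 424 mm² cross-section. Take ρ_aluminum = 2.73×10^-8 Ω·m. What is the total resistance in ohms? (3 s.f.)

0.683 Ω

Seg 1: A = π(d/2)² = π(1.0850e-02 m)² = 3.698e-04 m²
R_1 = (2.73×10^-8)(3010)/(3.698e-04) = 0.2222 Ω
Seg 2: A = 92 mm² = 9.200e-05 m²
R_2 = (2.73×10^-8)(1410)/(9.200e-05) = 0.4184 Ω
Seg 3: A = 424 mm² = 4.240e-04 m²
R_3 = (2.73×10^-8)(660)/(4.240e-04) = 0.0425 Ω
R_total = R_1 + R_2 + R_3 = 0.683 Ω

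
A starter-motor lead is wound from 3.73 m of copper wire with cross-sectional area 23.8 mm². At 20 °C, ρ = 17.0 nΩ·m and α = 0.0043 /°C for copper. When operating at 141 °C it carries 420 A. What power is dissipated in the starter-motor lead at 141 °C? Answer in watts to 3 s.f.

715 W

ρ = 17.0 nΩ·m = 1.70×10^-8 Ω·m
A = 23.8 mm² = 2.380e-05 m²
R₍20₎ = ρL/A = (1.70×10^-8)(3.73)/(2.380e-05) = 0.002664 Ω
R₍141₎ = R₍20₎(1 + αΔT) = 0.002664 × (1 + 0.0043×121) = 0.004051 Ω
P = I²R = (420)² × 0.004051 = 715 W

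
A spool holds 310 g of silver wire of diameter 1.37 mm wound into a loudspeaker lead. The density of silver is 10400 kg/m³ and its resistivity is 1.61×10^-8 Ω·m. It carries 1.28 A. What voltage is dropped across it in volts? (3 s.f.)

A = π(d/2)² = π(6.8500e-04 m)² = 1.4741e-06 m²
L = m/(density·A) = 0.31/(10400×1.4741e-06) = 20.22 m
R = ρL/A = (1.61×10^-8)(20.22)/(1.4741e-06) = 0.2208 Ω
V = IR = 1.28 × 0.2208 = 0.283 V

0.283 V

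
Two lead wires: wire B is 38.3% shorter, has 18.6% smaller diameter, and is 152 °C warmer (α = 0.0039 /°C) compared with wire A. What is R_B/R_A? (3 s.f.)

1.48

R ∝ ρL/d² with ρ ∝ (1+αΔT), so R_B/R_A = (1 − 38.3/100) × (1 − 18.6/100)⁻² × (1 + 0.0039×152)
= 0.617 × 1.509 × 1.593 = 1.48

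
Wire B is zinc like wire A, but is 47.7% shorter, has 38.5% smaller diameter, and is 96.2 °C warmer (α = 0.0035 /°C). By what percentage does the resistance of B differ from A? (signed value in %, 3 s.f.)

84.8%

R ∝ ρL/d² with ρ ∝ (1+αΔT), so R_B/R_A = (1 − 47.7/100) × (1 − 38.5/100)⁻² × (1 + 0.0035×96.2)
= 0.523 × 2.644 × 1.337 = 1.848
(R_B − R_A)/R_A = 1.848 − 1 = 84.8%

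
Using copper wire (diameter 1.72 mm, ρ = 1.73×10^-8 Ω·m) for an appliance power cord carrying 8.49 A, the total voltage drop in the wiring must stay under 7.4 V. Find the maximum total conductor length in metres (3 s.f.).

117 m

A = π(d/2)² = π(8.6000e-04 m)² = 2.324e-06 m²
L_max = V_max·A/(1·ρI) = (7.4)(2.324e-06)/(1.73×10^-8×8.49) = 117 m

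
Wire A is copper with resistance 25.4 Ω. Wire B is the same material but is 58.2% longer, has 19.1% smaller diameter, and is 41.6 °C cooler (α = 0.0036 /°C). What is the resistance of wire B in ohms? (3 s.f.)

R ∝ ρL/d² with ρ ∝ (1+αΔT), so R_B/R_A = (1 + 58.2/100) × (1 − 19.1/100)⁻² × (1 − 0.0036×41.6)
= 1.582 × 1.528 × 0.8502 = 2.055
R_B = 2.055 × 25.4 = 52.2 Ω

52.2 Ω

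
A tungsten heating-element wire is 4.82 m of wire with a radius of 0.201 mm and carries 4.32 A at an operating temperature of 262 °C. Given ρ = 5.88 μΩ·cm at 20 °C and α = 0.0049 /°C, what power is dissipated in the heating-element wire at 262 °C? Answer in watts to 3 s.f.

91.1 W

ρ = 5.88 μΩ·cm = 5.88×10^-8 Ω·m
A = πr² = π(2.0100e-04 m)² = 1.269e-07 m²
R₍20₎ = ρL/A = (5.88×10^-8)(4.82)/(1.269e-07) = 2.233 Ω
R₍262₎ = R₍20₎(1 + αΔT) = 2.233 × (1 + 0.0049×242) = 4.881 Ω
P = I²R = (4.32)² × 4.881 = 91.1 W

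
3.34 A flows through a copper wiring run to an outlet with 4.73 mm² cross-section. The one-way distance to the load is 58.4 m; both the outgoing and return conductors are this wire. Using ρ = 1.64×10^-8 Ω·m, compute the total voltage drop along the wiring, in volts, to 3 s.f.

A = 4.73 mm² = 4.730e-06 m²
Total conductor length (both ways) L = 2 × 58.4 = 116.8 m
R = ρL/A = (1.64×10^-8)(116.8)/(4.730e-06) = 0.405 Ω
V = IR = 3.34 × 0.405 = 1.35 V

1.35 V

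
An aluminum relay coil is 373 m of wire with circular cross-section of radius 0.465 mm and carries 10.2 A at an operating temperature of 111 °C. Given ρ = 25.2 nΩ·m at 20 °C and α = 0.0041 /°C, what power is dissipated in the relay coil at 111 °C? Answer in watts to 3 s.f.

ρ = 25.2 nΩ·m = 2.52×10^-8 Ω·m
A = πr² = π(4.6500e-04 m)² = 6.793e-07 m²
R₍20₎ = ρL/A = (2.52×10^-8)(373)/(6.793e-07) = 13.84 Ω
R₍111₎ = R₍20₎(1 + αΔT) = 13.84 × (1 + 0.0041×91) = 19 Ω
P = I²R = (10.2)² × 19 = 1980 W

1980 W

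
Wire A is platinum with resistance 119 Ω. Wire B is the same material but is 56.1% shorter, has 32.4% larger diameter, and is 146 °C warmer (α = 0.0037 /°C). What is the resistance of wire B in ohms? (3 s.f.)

45.9 Ω

R ∝ ρL/d² with ρ ∝ (1+αΔT), so R_B/R_A = (1 − 56.1/100) × (1 + 32.4/100)⁻² × (1 + 0.0037×146)
= 0.439 × 0.5705 × 1.54 = 0.3857
R_B = 0.3857 × 119 = 45.9 Ω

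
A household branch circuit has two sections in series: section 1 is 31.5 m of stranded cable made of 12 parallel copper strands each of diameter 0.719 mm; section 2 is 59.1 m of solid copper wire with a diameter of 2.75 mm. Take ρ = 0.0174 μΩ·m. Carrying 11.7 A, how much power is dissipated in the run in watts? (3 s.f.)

ρ = 0.0174 μΩ·m = 1.74×10^-8 Ω·m
Section 1: A_strand = π(3.5950e-04)² = 4.060e-07 m²; R₁ = ρL/(N·A_s) = (1.74×10^-8)(31.5)/(12×4.060e-07) = 0.1125 Ω
Section 2: A = π(d/2)² = π(1.3750e-03 m)² = 5.940e-06 m²
R₂ = (1.74×10^-8)(59.1)/(5.940e-06) = 0.1731 Ω
R = R₁ + R₂ = 0.2856 Ω
P = I²R = (11.7)² × 0.2856 = 39.1 W

39.1 W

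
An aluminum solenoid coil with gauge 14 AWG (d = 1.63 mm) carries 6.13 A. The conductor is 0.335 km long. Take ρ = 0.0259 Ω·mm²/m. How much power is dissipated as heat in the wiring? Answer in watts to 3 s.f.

ρ = 0.0259 Ω·mm²/m = 2.59×10^-8 Ω·m
A = π(1.63/2 mm)² = π(8.1500e-04 m)² = 2.087e-06 m²
R = ρL/A = (2.59×10^-8)(335)/(2.087e-06) = 4.158 Ω
P = I²R = (6.13)² × 4.158 = 156 W

156 W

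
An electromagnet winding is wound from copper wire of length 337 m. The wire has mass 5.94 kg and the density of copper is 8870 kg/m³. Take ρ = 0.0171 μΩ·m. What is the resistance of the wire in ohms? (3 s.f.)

ρ = 0.0171 μΩ·m = 1.71×10^-8 Ω·m
A = m/(density·L) = 5.94/(8870×337) = 1.9872e-06 m²
R = ρL/A = (1.71×10^-8)(337)/(1.9872e-06) = 2.90 Ω

2.90 Ω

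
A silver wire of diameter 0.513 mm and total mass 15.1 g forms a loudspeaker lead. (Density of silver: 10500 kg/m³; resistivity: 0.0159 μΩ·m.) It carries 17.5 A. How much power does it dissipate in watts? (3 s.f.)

164 W

ρ = 0.0159 μΩ·m = 1.59×10^-8 Ω·m
A = π(d/2)² = π(2.5650e-04 m)² = 2.0669e-07 m²
L = m/(density·A) = 0.0151/(10500×2.0669e-07) = 6.958 m
R = ρL/A = (1.59×10^-8)(6.958)/(2.0669e-07) = 0.5352 Ω
P = I²R = (17.5)² × 0.5352 = 164 W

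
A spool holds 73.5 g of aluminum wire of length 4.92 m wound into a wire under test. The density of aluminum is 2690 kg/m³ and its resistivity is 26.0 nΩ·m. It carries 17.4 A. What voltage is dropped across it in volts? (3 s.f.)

0.401 V

ρ = 26.0 nΩ·m = 2.60×10^-8 Ω·m
A = m/(density·L) = 0.0735/(2690×4.92) = 5.5535e-06 m²
R = ρL/A = (2.60×10^-8)(4.92)/(5.5535e-06) = 0.02303 Ω
V = IR = 17.4 × 0.02303 = 0.401 V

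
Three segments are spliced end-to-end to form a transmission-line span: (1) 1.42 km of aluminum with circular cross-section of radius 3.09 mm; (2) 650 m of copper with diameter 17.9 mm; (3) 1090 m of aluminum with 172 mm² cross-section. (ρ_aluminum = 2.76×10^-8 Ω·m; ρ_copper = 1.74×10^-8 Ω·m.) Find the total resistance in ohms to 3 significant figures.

Seg 1: A = πr² = π(3.0900e-03 m)² = 3.000e-05 m²
R_1 = (2.76×10^-8)(1420)/(3.000e-05) = 1.307 Ω
Seg 2: A = π(d/2)² = π(8.9500e-03 m)² = 2.516e-04 m²
R_2 = (1.74×10^-8)(650)/(2.516e-04) = 0.04494 Ω
Seg 3: A = 172 mm² = 1.720e-04 m²
R_3 = (2.76×10^-8)(1090)/(1.720e-04) = 0.1749 Ω
R_total = R_1 + R_2 + R_3 = 1.53 Ω

1.53 Ω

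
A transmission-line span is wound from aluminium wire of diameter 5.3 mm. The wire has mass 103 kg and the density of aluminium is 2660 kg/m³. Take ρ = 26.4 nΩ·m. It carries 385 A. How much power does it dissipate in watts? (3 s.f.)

ρ = 26.4 nΩ·m = 2.64×10^-8 Ω·m
A = π(d/2)² = π(2.6500e-03 m)² = 2.2062e-05 m²
L = m/(density·A) = 103/(2660×2.2062e-05) = 1755 m
R = ρL/A = (2.64×10^-8)(1755)/(2.2062e-05) = 2.1 Ω
P = I²R = (385)² × 2.1 = 3.11×10^5 W

3.11×10^5 W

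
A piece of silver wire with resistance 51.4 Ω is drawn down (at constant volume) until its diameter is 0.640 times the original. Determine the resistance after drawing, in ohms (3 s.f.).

Volume constant ⇒ L' = L/r² with r = 0.64. R' = ρL'/A' = ρ(L/r²)/(πr²d₀²/4) = R/r⁴.
R' = 5.96 × 51.4 = 306 Ω

306 Ω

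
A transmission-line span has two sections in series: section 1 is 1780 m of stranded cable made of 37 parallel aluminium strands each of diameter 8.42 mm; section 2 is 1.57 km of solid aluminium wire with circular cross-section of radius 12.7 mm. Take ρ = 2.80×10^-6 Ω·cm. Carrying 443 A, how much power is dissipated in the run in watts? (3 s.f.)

ρ = 2.80×10^-6 Ω·cm = 2.80×10^-8 Ω·m
Section 1: A_strand = π(4.2100e-03)² = 5.568e-05 m²; R₁ = ρL/(N·A_s) = (2.80×10^-8)(1780)/(37×5.568e-05) = 0.02419 Ω
Section 2: A = πr² = π(1.2700e-02 m)² = 5.067e-04 m²
R₂ = (2.80×10^-8)(1570)/(5.067e-04) = 0.08676 Ω
R = R₁ + R₂ = 0.1109 Ω
P = I²R = (443)² × 0.1109 = 21800 W

21800 W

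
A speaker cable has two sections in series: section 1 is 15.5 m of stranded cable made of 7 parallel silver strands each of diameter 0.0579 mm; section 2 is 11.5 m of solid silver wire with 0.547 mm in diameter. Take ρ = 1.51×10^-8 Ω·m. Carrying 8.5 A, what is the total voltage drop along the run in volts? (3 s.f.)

Section 1: A_strand = π(2.8950e-05)² = 2.633e-09 m²; R₁ = ρL/(N·A_s) = (1.51×10^-8)(15.5)/(7×2.633e-09) = 12.7 Ω
Section 2: A = π(d/2)² = π(2.7350e-04 m)² = 2.350e-07 m²
R₂ = (1.51×10^-8)(11.5)/(2.350e-07) = 0.7389 Ω
R = R₁ + R₂ = 13.44 Ω
V = IR = 8.5 × 13.44 = 114 V

114 V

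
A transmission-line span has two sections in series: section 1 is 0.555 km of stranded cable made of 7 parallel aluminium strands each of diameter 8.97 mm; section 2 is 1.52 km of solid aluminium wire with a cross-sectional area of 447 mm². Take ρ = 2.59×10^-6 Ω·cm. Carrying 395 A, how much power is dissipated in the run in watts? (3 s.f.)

ρ = 2.59×10^-6 Ω·cm = 2.59×10^-8 Ω·m
Section 1: A_strand = π(4.4850e-03)² = 6.319e-05 m²; R₁ = ρL/(N·A_s) = (2.59×10^-8)(555)/(7×6.319e-05) = 0.0325 Ω
Section 2: A = 447 mm² = 4.470e-04 m²
R₂ = (2.59×10^-8)(1520)/(4.470e-04) = 0.08807 Ω
R = R₁ + R₂ = 0.1206 Ω
P = I²R = (395)² × 0.1206 = 18800 W

18800 W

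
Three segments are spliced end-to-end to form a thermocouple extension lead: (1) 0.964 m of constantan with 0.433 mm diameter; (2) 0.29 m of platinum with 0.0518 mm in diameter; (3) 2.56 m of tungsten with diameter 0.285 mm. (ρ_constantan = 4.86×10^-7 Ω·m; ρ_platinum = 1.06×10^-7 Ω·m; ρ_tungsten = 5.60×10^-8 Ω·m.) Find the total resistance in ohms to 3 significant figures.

20.0 Ω

Seg 1: A = π(d/2)² = π(2.1650e-04 m)² = 1.473e-07 m²
R_1 = (4.86×10^-7)(0.964)/(1.473e-07) = 3.182 Ω
Seg 2: A = π(d/2)² = π(2.5900e-05 m)² = 2.107e-09 m²
R_2 = (1.06×10^-7)(0.29)/(2.107e-09) = 14.59 Ω
Seg 3: A = π(d/2)² = π(1.4250e-04 m)² = 6.379e-08 m²
R_3 = (5.60×10^-8)(2.56)/(6.379e-08) = 2.247 Ω
R_total = R_1 + R_2 + R_3 = 20.0 Ω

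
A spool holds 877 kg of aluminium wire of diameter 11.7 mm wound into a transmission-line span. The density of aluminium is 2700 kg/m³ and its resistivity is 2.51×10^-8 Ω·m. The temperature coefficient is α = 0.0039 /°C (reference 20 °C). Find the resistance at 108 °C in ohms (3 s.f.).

A = π(d/2)² = π(5.8500e-03 m)² = 1.0751e-04 m²
L = m/(density·A) = 877/(2700×1.0751e-04) = 3021 m
R = ρL/A = (2.51×10^-8)(3021)/(1.0751e-04) = 0.7053 Ω
R(108 °C) = 0.7053 × (1 + 0.0039×88) = 0.947 Ω

0.947 Ω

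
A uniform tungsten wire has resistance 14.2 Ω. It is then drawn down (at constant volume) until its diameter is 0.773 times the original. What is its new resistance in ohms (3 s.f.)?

Volume constant ⇒ L' = L/r² with r = 0.773. R' = ρL'/A' = ρ(L/r²)/(πr²d₀²/4) = R/r⁴.
R' = 2.801 × 14.2 = 39.8 Ω

39.8 Ω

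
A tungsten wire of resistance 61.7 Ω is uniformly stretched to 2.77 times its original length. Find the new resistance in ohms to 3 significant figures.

473 Ω

Volume constant ⇒ A' = A/k with k = 2.77. R' = ρ(kL)/(A/k) = k²R.
R' = 7.673 × 61.7 = 473 Ω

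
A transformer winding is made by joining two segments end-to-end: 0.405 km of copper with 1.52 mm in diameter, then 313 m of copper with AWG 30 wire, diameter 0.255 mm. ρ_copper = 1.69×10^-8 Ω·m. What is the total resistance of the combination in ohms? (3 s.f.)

Segment 1: A = π(d/2)² = π(7.6000e-04 m)² = 1.815e-06 m²
R₁ = ρL/A = (1.69×10^-8)(405)/(1.815e-06) = 3.772 Ω
Segment 2: A = π(0.255/2 mm)² = π(1.2750e-04 m)² = 5.107e-08 m²
R₂ = (1.69×10^-8)(313)/(5.107e-08) = 103.6 Ω
R = R₁ + R₂ = 107 Ω

107 Ω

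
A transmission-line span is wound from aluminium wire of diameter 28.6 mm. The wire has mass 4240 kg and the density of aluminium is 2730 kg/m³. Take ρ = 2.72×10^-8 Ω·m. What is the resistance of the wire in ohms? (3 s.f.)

0.102 Ω

A = π(d/2)² = π(1.4300e-02 m)² = 6.4242e-04 m²
L = m/(density·A) = 4240/(2730×6.4242e-04) = 2418 m
R = ρL/A = (2.72×10^-8)(2418)/(6.4242e-04) = 0.102 Ω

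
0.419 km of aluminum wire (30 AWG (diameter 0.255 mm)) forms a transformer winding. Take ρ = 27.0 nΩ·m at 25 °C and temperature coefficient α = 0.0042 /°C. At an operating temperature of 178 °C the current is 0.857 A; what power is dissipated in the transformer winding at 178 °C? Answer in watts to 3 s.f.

267 W

ρ = 27.0 nΩ·m = 2.70×10^-8 Ω·m
A = π(0.255/2 mm)² = π(1.2750e-04 m)² = 5.107e-08 m²
R₍25₎ = ρL/A = (2.70×10^-8)(419)/(5.107e-08) = 221.5 Ω
R₍178₎ = R₍25₎(1 + αΔT) = 221.5 × (1 + 0.0042×153) = 363.9 Ω
P = I²R = (0.857)² × 363.9 = 267 W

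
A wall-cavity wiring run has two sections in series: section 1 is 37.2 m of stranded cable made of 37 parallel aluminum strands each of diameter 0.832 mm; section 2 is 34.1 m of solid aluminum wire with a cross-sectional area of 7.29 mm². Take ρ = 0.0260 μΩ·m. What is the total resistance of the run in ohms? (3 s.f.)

ρ = 0.0260 μΩ·m = 2.60×10^-8 Ω·m
Section 1: A_strand = π(4.1600e-04)² = 5.437e-07 m²; R₁ = ρL/(N·A_s) = (2.60×10^-8)(37.2)/(37×5.437e-07) = 0.04808 Ω
Section 2: A = 7.29 mm² = 7.290e-06 m²
R₂ = (2.60×10^-8)(34.1)/(7.290e-06) = 0.1216 Ω
R = R₁ + R₂ = 0.170 Ω

0.170 Ω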